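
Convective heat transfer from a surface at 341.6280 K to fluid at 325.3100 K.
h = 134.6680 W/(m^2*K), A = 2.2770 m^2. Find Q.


dT = 16.3180 K
Q = 134.6680 * 2.2770 * 16.3180 = 5003.7358 W

5003.7358 W


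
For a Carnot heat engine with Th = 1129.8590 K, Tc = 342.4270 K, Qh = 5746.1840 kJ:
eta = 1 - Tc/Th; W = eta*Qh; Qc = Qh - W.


eta = 1 - 342.4270/1129.8590 = 0.6969
W = 0.6969 * 5746.1840 = 4004.6848 kJ
Qc = 5746.1840 - 4004.6848 = 1741.4992 kJ

eta = 69.6929%, W = 4004.6848 kJ, Qc = 1741.4992 kJ


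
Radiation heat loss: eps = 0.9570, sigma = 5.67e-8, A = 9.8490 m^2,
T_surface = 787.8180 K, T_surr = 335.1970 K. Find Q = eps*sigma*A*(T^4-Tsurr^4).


T^4 = 3.8522e+11
Tsurr^4 = 1.2624e+10
Q = 0.9570 * 5.67e-8 * 9.8490 * 3.7259e+11 = 199122.2526 W

199122.2526 W


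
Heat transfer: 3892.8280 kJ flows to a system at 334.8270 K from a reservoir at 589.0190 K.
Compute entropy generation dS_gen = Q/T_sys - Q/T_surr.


dS_sys = 3892.8280/334.8270 = 11.6264 kJ/K
dS_surr = -3892.8280/589.0190 = -6.6090 kJ/K
dS_gen = 11.6264 - 6.6090 = 5.0174 kJ/K (irreversible)

dS_gen = 5.0174 kJ/K, irreversible


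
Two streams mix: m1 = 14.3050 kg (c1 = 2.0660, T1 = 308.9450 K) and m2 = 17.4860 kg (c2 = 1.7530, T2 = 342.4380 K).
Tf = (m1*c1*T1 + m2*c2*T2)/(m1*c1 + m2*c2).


num = 19627.3383
den = 60.2071
Tf = 325.9971 K

325.9971 K


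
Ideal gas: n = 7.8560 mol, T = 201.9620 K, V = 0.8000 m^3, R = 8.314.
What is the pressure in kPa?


P = nRT/V = 7.8560 * 8.314 * 201.9620 / 0.8000
= 13191.1044 / 0.8000 = 16488.8805 Pa = 16.4889 kPa

16.4889 kPa


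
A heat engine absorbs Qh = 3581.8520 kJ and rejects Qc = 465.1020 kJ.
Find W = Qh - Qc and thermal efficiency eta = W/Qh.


W = 3581.8520 - 465.1020 = 3116.7500 kJ
eta = 3116.7500 / 3581.8520 = 0.8702 = 87.0150%

W = 3116.7500 kJ, eta = 87.0150%


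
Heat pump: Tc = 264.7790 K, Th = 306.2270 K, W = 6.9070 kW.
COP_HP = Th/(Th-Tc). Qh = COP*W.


COP = 306.2270 / 41.4480 = 7.3882
Qh = 7.3882 * 6.9070 = 51.0304 kW

COP = 7.3882, Qh = 51.0304 kW


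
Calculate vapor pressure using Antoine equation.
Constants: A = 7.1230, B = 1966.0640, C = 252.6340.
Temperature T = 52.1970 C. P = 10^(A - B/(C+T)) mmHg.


C+T = 304.8310
B/(C+T) = 6.4497
log10(P) = 7.1230 - 6.4497 = 0.6733
P = 10^0.6733 = 4.7132 mmHg

4.7132 mmHg


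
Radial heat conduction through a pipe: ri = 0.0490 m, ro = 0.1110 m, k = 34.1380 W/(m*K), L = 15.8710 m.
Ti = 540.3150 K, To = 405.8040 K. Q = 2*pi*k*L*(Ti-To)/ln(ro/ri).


dT = 134.5110 K
ln(ro/ri) = 0.8177
Q = 2*pi*34.1380*15.8710*134.5110 / 0.8177 = 559990.6528 W

559990.6528 W


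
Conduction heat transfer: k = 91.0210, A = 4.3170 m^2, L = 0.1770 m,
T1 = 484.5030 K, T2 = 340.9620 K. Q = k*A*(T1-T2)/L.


dT = 143.5410 K
Q = 91.0210 * 4.3170 * 143.5410 / 0.1770 = 318659.1199 W

318659.1199 W


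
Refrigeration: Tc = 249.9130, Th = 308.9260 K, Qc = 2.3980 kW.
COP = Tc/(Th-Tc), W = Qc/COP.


COP = 249.9130 / 59.0130 = 4.2349
W = 2.3980 / 4.2349 = 0.5662 kW

COP = 4.2349, W = 0.5662 kW


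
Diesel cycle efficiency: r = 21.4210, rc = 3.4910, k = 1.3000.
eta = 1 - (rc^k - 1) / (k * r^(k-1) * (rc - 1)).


r^(k-1) = 2.5076
rc^k = 5.0797
eta = 0.4976 = 49.7594%

49.7594%


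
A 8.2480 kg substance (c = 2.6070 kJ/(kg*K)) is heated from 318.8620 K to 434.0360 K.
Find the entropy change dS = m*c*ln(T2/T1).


T2/T1 = 1.3612
ln(T2/T1) = 0.3084
dS = 8.2480 * 2.6070 * 0.3084 = 6.6307 kJ/K

6.6307 kJ/K


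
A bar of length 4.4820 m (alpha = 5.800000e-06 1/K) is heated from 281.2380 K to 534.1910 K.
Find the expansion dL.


dT = 252.9530 K
dL = 5.800000e-06 * 4.4820 * 252.9530 = 0.006576 m
L_final = 4.488576 m

dL = 0.006576 m


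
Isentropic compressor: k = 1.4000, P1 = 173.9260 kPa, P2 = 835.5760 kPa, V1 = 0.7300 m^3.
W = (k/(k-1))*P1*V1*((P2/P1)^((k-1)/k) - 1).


(k-1)/k = 0.2857
(P2/P1)^exp = 1.5658
W = 3.5000 * 173.9260 * 0.7300 * (1.5658 - 1) = 251.4511 kJ

251.4511 kJ


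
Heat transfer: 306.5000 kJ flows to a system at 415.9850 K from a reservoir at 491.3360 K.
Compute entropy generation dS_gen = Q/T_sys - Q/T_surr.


dS_sys = 306.5000/415.9850 = 0.7368 kJ/K
dS_surr = -306.5000/491.3360 = -0.6238 kJ/K
dS_gen = 0.7368 - 0.6238 = 0.1130 kJ/K (irreversible)

dS_gen = 0.1130 kJ/K, irreversible


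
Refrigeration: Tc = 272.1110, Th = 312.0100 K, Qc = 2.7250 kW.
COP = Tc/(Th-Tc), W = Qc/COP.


COP = 272.1110 / 39.8990 = 6.8200
W = 2.7250 / 6.8200 = 0.3996 kW

COP = 6.8200, W = 0.3996 kW


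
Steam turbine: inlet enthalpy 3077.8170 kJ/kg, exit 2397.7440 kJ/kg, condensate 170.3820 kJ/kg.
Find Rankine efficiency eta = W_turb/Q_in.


W = 680.0730 kJ/kg
Q_in = 2907.4350 kJ/kg
eta = 0.2339 = 23.3908%

eta = 23.3908%


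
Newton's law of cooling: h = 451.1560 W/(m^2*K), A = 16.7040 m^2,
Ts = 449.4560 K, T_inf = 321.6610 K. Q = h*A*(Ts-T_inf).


dT = 127.7950 K
Q = 451.1560 * 16.7040 * 127.7950 = 963077.1550 W

963077.1550 W


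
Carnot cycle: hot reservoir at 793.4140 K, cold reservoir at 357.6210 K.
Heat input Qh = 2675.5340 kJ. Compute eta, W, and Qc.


eta = 1 - 357.6210/793.4140 = 0.5493
W = 0.5493 * 2675.5340 = 1469.5720 kJ
Qc = 2675.5340 - 1469.5720 = 1205.9620 kJ

eta = 54.9263%, W = 1469.5720 kJ, Qc = 1205.9620 kJ


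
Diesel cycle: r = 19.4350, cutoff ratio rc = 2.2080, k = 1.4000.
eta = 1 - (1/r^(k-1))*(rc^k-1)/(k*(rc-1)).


r^(k-1) = 3.2767
rc^k = 3.0311
eta = 0.6335 = 63.3478%

63.3478%


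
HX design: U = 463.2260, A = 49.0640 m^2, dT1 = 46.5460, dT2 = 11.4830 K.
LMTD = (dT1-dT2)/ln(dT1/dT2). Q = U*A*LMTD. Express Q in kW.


LMTD = 25.0526 K
Q = 463.2260 * 49.0640 * 25.0526 = 569389.2641 W = 569.3893 kW

569.3893 kW


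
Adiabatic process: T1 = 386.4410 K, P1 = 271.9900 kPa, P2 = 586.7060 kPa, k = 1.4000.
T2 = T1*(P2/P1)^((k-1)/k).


(k-1)/k = 0.2857
(P2/P1)^exp = 1.2456
T2 = 386.4410 * 1.2456 = 481.3644 K

481.3644 K


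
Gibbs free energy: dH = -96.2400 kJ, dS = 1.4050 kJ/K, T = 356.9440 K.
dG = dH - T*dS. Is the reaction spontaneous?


T*dS = 356.9440 * 1.4050 = 501.5063 kJ
dG = -96.2400 - 501.5063 = -597.7463 kJ (spontaneous)

dG = -597.7463 kJ, spontaneous


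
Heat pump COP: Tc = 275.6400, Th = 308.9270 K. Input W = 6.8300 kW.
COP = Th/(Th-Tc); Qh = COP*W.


COP = 308.9270 / 33.2870 = 9.2807
Qh = 9.2807 * 6.8300 = 63.3873 kW

COP = 9.2807, Qh = 63.3873 kW


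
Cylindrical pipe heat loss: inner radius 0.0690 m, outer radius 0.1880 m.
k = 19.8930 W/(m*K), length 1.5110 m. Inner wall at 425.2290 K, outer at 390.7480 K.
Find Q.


dT = 34.4810 K
ln(ro/ri) = 1.0023
Q = 2*pi*19.8930*1.5110*34.4810 / 1.0023 = 6496.9777 W

6496.9777 W


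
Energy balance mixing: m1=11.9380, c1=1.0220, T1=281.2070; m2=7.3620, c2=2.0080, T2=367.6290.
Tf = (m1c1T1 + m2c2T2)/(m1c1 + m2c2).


num = 8865.5255
den = 26.9835
Tf = 328.5532 K

328.5532 K


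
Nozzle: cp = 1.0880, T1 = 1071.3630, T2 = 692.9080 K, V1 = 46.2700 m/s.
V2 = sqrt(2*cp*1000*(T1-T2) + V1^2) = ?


dT = 378.4550 K
2*cp*1000*dT = 823518.0800
V1^2 = 2140.9129
V2 = sqrt(825658.9929) = 908.6578 m/s

908.6578 m/s


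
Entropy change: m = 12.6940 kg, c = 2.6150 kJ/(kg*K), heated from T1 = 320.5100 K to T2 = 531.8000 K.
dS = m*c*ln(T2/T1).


T2/T1 = 1.6592
ln(T2/T1) = 0.5064
dS = 12.6940 * 2.6150 * 0.5064 = 16.8083 kJ/K

16.8083 kJ/K


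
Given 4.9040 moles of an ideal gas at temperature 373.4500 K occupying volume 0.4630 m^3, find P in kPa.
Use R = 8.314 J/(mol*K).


P = nRT/V = 4.9040 * 8.314 * 373.4500 / 0.4630
= 15226.2496 / 0.4630 = 32886.0683 Pa = 32.8861 kPa

32.8861 kPa


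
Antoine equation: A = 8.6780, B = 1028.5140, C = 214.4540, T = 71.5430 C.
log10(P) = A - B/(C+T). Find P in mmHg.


C+T = 285.9970
B/(C+T) = 3.5962
log10(P) = 8.6780 - 3.5962 = 5.0818
P = 10^5.0818 = 120714.5112 mmHg

120714.5112 mmHg


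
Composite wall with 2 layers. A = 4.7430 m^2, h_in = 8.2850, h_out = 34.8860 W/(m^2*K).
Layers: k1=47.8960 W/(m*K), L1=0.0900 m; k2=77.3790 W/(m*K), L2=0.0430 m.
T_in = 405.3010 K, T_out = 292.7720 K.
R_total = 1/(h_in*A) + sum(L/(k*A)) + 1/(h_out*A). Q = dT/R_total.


R_conv_in = 1/(8.2850*4.7430) = 0.0254
R_1 = 0.0900/(47.8960*4.7430) = 0.0004
R_2 = 0.0430/(77.3790*4.7430) = 0.0001
R_conv_out = 1/(34.8860*4.7430) = 0.0060
R_total = 0.0320 K/W
Q = 112.5290 / 0.0320 = 3515.9838 W

R_total = 0.0320 K/W, Q = 3515.9838 W


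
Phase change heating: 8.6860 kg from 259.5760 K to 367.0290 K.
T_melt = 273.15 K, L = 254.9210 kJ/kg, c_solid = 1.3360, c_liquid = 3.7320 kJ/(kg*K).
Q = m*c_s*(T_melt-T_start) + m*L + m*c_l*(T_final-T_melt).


Q1 (sensible, solid) = 8.6860 * 1.3360 * 13.5740 = 157.5194 kJ
Q2 (latent) = 8.6860 * 254.9210 = 2214.2438 kJ
Q3 (sensible, liquid) = 8.6860 * 3.7320 * 93.8790 = 3043.1959 kJ
Q_total = 5414.9592 kJ

5414.9592 kJ


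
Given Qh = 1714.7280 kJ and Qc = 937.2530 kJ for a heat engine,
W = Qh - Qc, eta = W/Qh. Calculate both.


W = 1714.7280 - 937.2530 = 777.4750 kJ
eta = 777.4750 / 1714.7280 = 0.4534 = 45.3410%

W = 777.4750 kJ, eta = 45.3410%


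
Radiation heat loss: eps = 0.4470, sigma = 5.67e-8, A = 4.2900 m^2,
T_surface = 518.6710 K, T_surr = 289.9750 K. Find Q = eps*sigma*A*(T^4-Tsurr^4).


T^4 = 7.2372e+10
Tsurr^4 = 7.0704e+09
Q = 0.4470 * 5.67e-8 * 4.2900 * 6.5301e+10 = 7100.1722 W

7100.1722 W


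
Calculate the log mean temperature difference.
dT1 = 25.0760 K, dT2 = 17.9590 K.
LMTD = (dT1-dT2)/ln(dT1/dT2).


dT1/dT2 = 1.3963
ln(dT1/dT2) = 0.3338
LMTD = 7.1170 / 0.3338 = 21.3199 K

21.3199 K


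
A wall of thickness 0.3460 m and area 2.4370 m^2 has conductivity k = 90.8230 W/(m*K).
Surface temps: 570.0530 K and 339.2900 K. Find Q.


dT = 230.7630 K
Q = 90.8230 * 2.4370 * 230.7630 / 0.3460 = 147618.7249 W

147618.7249 W


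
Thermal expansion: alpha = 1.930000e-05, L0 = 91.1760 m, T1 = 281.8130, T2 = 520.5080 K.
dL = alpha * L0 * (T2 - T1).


dT = 238.6950 K
dL = 1.930000e-05 * 91.1760 * 238.6950 = 0.420031 m
L_final = 91.596031 m

dL = 0.420031 m


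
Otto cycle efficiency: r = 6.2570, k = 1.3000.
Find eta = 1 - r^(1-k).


r^(k-1) = 1.7334
eta = 1 - 1/1.7334 = 0.4231 = 42.3114%

42.3114%


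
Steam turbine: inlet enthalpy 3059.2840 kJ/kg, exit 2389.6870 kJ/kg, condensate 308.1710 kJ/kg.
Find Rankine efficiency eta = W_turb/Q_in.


W = 669.5970 kJ/kg
Q_in = 2751.1130 kJ/kg
eta = 0.2434 = 24.3391%

eta = 24.3391%


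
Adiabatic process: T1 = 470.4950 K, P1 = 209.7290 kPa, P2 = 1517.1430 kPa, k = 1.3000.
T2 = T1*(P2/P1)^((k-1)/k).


(k-1)/k = 0.2308
(P2/P1)^exp = 1.5788
T2 = 470.4950 * 1.5788 = 742.7980 K

742.7980 K


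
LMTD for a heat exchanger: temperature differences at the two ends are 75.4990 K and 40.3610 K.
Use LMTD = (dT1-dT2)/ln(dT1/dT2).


dT1/dT2 = 1.8706
ln(dT1/dT2) = 0.6263
LMTD = 35.1380 / 0.6263 = 56.1081 K

56.1081 K


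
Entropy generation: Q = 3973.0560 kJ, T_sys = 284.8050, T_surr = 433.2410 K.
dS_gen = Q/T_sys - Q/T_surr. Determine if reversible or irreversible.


dS_sys = 3973.0560/284.8050 = 13.9501 kJ/K
dS_surr = -3973.0560/433.2410 = -9.1705 kJ/K
dS_gen = 13.9501 - 9.1705 = 4.7795 kJ/K (irreversible)

dS_gen = 4.7795 kJ/K, irreversible


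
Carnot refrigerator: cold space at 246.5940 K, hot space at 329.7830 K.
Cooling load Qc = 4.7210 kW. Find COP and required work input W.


COP = 246.5940 / 83.1890 = 2.9643
W = 4.7210 / 2.9643 = 1.5926 kW

COP = 2.9643, W = 1.5926 kW


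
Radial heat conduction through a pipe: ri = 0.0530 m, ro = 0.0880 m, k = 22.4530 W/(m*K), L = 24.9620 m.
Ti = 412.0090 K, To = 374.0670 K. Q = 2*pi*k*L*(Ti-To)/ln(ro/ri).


dT = 37.9420 K
ln(ro/ri) = 0.5070
Q = 2*pi*22.4530*24.9620*37.9420 / 0.5070 = 263516.2634 W

263516.2634 W


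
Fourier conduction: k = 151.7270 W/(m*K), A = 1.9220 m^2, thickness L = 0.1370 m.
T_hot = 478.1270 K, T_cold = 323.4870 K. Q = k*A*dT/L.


dT = 154.6400 K
Q = 151.7270 * 1.9220 * 154.6400 / 0.1370 = 329167.9389 W

329167.9389 W


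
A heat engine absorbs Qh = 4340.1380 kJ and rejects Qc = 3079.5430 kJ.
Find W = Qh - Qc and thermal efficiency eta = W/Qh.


W = 4340.1380 - 3079.5430 = 1260.5950 kJ
eta = 1260.5950 / 4340.1380 = 0.2905 = 29.0450%

W = 1260.5950 kJ, eta = 29.0450%


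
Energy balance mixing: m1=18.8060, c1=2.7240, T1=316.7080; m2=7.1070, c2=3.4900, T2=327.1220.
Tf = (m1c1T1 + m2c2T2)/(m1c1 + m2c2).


num = 24337.9206
den = 76.0310
Tf = 320.1053 K

320.1053 K


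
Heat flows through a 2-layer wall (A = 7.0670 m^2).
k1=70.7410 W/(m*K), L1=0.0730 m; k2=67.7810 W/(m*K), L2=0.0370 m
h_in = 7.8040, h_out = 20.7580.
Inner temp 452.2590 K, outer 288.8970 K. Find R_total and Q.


R_conv_in = 1/(7.8040*7.0670) = 0.0181
R_1 = 0.0730/(70.7410*7.0670) = 0.0001
R_2 = 0.0370/(67.7810*7.0670) = 7.7243e-05
R_conv_out = 1/(20.7580*7.0670) = 0.0068
R_total = 0.0252 K/W
Q = 163.3620 / 0.0252 = 6489.7972 W

R_total = 0.0252 K/W, Q = 6489.7972 W


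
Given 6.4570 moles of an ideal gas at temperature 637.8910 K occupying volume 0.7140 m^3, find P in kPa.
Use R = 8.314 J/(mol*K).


P = nRT/V = 6.4570 * 8.314 * 637.8910 / 0.7140
= 34244.2202 / 0.7140 = 47961.0927 Pa = 47.9611 kPa

47.9611 kPa


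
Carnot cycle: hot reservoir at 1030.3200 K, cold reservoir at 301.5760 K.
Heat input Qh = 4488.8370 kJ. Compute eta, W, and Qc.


eta = 1 - 301.5760/1030.3200 = 0.7073
W = 0.7073 * 4488.8370 = 3174.9486 kJ
Qc = 4488.8370 - 3174.9486 = 1313.8884 kJ

eta = 70.7299%, W = 3174.9486 kJ, Qc = 1313.8884 kJ


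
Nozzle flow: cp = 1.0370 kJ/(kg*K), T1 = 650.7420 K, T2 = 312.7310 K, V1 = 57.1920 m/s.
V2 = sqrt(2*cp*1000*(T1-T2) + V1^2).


dT = 338.0110 K
2*cp*1000*dT = 701034.8140
V1^2 = 3270.9249
V2 = sqrt(704305.7389) = 839.2293 m/s

839.2293 m/s


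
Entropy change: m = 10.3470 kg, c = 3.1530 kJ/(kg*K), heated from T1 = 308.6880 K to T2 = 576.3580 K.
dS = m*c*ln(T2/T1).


T2/T1 = 1.8671
ln(T2/T1) = 0.6244
dS = 10.3470 * 3.1530 * 0.6244 = 20.3704 kJ/K

20.3704 kJ/K


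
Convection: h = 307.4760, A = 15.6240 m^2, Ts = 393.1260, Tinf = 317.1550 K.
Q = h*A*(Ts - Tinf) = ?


dT = 75.9710 K
Q = 307.4760 * 15.6240 * 75.9710 = 364965.0657 W

364965.0657 W


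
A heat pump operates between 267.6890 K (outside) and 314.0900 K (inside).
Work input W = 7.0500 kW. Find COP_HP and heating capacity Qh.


COP = 314.0900 / 46.4010 = 6.7690
Qh = 6.7690 * 7.0500 = 47.7217 kW

COP = 6.7690, Qh = 47.7217 kW


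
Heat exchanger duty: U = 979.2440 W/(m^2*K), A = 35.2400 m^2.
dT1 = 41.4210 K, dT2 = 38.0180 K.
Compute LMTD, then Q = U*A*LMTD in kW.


LMTD = 39.6952 K
Q = 979.2440 * 35.2400 * 39.6952 = 1369823.8532 W = 1369.8239 kW

1369.8239 kW


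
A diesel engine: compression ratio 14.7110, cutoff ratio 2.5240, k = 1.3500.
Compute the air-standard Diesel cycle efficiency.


r^(k-1) = 2.5626
rc^k = 3.4900
eta = 0.5277 = 52.7720%

52.7720%


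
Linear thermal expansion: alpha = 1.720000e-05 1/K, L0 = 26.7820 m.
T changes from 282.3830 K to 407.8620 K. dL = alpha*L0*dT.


dT = 125.4790 K
dL = 1.720000e-05 * 26.7820 * 125.4790 = 0.057802 m
L_final = 26.839802 m

dL = 0.057802 m


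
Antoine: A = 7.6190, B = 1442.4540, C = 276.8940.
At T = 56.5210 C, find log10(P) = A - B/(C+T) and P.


C+T = 333.4150
B/(C+T) = 4.3263
log10(P) = 7.6190 - 4.3263 = 3.2927
P = 10^3.2927 = 1961.9952 mmHg

1961.9952 mmHg


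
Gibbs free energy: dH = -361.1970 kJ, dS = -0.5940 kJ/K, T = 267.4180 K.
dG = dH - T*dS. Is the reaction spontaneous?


T*dS = 267.4180 * -0.5940 = -158.8463 kJ
dG = -361.1970 + 158.8463 = -202.3507 kJ (spontaneous)

dG = -202.3507 kJ, spontaneous


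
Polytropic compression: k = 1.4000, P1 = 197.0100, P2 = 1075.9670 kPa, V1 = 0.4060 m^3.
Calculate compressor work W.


(k-1)/k = 0.2857
(P2/P1)^exp = 1.6243
W = 3.5000 * 197.0100 * 0.4060 * (1.6243 - 1) = 174.7672 kJ

174.7672 kJ


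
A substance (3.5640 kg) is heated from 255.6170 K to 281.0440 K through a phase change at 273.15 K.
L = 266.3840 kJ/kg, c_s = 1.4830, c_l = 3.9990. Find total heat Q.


Q1 (sensible, solid) = 3.5640 * 1.4830 * 17.5330 = 92.6691 kJ
Q2 (latent) = 3.5640 * 266.3840 = 949.3926 kJ
Q3 (sensible, liquid) = 3.5640 * 3.9990 * 7.8940 = 112.5087 kJ
Q_total = 1154.5704 kJ

1154.5704 kJ


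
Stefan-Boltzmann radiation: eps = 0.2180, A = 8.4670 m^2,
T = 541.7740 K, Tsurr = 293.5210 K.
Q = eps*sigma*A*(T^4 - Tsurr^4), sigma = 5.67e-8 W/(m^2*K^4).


T^4 = 8.6153e+10
Tsurr^4 = 7.4226e+09
Q = 0.2180 * 5.67e-8 * 8.4670 * 7.8731e+10 = 8239.7484 W

8239.7484 W


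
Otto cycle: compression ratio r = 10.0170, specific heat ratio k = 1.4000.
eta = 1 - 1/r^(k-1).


r^(k-1) = 2.5136
eta = 1 - 1/2.5136 = 0.6022 = 60.2163%

60.2163%


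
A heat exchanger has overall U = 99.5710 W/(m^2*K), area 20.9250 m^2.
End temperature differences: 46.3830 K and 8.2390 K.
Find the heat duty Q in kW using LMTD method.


LMTD = 22.0734 K
Q = 99.5710 * 20.9250 * 22.0734 = 45990.4068 W = 45.9904 kW

45.9904 kW


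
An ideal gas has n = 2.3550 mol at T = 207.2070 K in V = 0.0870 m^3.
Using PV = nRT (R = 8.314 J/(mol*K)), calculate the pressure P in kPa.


P = nRT/V = 2.3550 * 8.314 * 207.2070 / 0.0870
= 4057.0032 / 0.0870 = 46632.2212 Pa = 46.6322 kPa

46.6322 kPa


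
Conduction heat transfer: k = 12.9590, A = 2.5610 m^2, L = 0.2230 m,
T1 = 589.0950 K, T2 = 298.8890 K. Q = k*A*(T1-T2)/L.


dT = 290.2060 K
Q = 12.9590 * 2.5610 * 290.2060 / 0.2230 = 43189.9392 W

43189.9392 W


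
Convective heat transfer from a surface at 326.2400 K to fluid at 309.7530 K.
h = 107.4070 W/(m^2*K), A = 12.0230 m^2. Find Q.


dT = 16.4870 K
Q = 107.4070 * 12.0230 * 16.4870 = 21290.5593 W

21290.5593 W


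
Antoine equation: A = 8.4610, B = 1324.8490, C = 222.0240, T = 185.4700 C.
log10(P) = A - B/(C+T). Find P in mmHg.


C+T = 407.4940
B/(C+T) = 3.2512
log10(P) = 8.4610 - 3.2512 = 5.2098
P = 10^5.2098 = 162102.2113 mmHg

162102.2113 mmHg


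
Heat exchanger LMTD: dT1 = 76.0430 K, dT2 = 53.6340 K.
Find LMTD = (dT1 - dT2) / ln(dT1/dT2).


dT1/dT2 = 1.4178
ln(dT1/dT2) = 0.3491
LMTD = 22.4090 / 0.3491 = 64.1879 K

64.1879 K


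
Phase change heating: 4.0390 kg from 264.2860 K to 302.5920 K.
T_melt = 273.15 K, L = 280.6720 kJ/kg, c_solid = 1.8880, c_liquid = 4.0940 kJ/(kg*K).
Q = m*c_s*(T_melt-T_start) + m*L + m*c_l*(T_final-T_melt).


Q1 (sensible, solid) = 4.0390 * 1.8880 * 8.8640 = 67.5936 kJ
Q2 (latent) = 4.0390 * 280.6720 = 1133.6342 kJ
Q3 (sensible, liquid) = 4.0390 * 4.0940 * 29.4420 = 486.8431 kJ
Q_total = 1688.0709 kJ

1688.0709 kJ


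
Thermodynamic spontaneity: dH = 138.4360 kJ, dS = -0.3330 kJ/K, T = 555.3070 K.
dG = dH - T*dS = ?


T*dS = 555.3070 * -0.3330 = -184.9172 kJ
dG = 138.4360 + 184.9172 = 323.3532 kJ (non-spontaneous)

dG = 323.3532 kJ, non-spontaneous


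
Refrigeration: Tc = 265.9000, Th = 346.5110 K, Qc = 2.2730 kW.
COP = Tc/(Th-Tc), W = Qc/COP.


COP = 265.9000 / 80.6110 = 3.2986
W = 2.2730 / 3.2986 = 0.6891 kW

COP = 3.2986, W = 0.6891 kW


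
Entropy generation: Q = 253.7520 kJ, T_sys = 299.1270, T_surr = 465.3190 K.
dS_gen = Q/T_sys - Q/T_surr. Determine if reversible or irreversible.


dS_sys = 253.7520/299.1270 = 0.8483 kJ/K
dS_surr = -253.7520/465.3190 = -0.5453 kJ/K
dS_gen = 0.8483 - 0.5453 = 0.3030 kJ/K (irreversible)

dS_gen = 0.3030 kJ/K, irreversible


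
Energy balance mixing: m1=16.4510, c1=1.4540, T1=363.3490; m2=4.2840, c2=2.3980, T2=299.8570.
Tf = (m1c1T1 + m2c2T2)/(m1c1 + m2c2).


num = 11771.6593
den = 34.1928
Tf = 344.2732 K

344.2732 K


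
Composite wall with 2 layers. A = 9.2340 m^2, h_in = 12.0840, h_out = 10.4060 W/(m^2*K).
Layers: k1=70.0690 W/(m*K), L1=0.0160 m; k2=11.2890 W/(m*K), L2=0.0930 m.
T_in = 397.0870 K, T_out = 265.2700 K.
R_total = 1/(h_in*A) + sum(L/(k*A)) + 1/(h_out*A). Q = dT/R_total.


R_conv_in = 1/(12.0840*9.2340) = 0.0090
R_1 = 0.0160/(70.0690*9.2340) = 2.4729e-05
R_2 = 0.0930/(11.2890*9.2340) = 0.0009
R_conv_out = 1/(10.4060*9.2340) = 0.0104
R_total = 0.0203 K/W
Q = 131.8170 / 0.0203 = 6497.9993 W

R_total = 0.0203 K/W, Q = 6497.9993 W


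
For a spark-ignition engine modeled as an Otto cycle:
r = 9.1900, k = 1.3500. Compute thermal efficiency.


r^(k-1) = 2.1735
eta = 1 - 1/2.1735 = 0.5399 = 53.9913%

53.9913%


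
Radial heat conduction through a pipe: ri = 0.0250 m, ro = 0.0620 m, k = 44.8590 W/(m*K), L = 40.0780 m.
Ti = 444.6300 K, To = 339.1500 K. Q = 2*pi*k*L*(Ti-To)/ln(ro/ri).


dT = 105.4800 K
ln(ro/ri) = 0.9083
Q = 2*pi*44.8590*40.0780*105.4800 / 0.9083 = 1311886.0643 W

1311886.0643 W


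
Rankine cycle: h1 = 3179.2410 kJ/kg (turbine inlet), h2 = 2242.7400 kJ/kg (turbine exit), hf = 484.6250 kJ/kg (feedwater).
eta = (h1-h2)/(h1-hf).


W = 936.5010 kJ/kg
Q_in = 2694.6160 kJ/kg
eta = 0.3475 = 34.7545%

eta = 34.7545%


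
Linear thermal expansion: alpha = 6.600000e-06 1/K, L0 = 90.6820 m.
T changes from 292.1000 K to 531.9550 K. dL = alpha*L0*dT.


dT = 239.8550 K
dL = 6.600000e-06 * 90.6820 * 239.8550 = 0.143554 m
L_final = 90.825554 m

dL = 0.143554 m


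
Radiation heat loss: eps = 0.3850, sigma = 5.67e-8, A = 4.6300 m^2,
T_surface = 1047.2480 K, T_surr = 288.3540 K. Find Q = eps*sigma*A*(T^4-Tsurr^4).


T^4 = 1.2028e+12
Tsurr^4 = 6.9136e+09
Q = 0.3850 * 5.67e-8 * 4.6300 * 1.1959e+12 = 120870.2651 W

120870.2651 W


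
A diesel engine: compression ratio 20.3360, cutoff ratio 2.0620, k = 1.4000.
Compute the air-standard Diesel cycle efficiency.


r^(k-1) = 3.3366
rc^k = 2.7543
eta = 0.6464 = 64.6382%

64.6382%


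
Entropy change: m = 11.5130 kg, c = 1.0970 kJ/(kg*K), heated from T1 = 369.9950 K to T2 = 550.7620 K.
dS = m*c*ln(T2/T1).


T2/T1 = 1.4886
ln(T2/T1) = 0.3978
dS = 11.5130 * 1.0970 * 0.3978 = 5.0243 kJ/K

5.0243 kJ/K


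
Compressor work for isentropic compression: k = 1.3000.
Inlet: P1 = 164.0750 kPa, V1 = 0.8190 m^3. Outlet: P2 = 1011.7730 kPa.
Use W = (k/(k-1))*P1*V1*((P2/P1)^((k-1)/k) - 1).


(k-1)/k = 0.2308
(P2/P1)^exp = 1.5217
W = 4.3333 * 164.0750 * 0.8190 * (1.5217 - 1) = 303.7626 kJ

303.7626 kJ


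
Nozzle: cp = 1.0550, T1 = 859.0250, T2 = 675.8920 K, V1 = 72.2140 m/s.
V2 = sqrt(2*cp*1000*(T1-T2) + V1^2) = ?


dT = 183.1330 K
2*cp*1000*dT = 386410.6300
V1^2 = 5214.8618
V2 = sqrt(391625.4918) = 625.7999 m/s

625.7999 m/s


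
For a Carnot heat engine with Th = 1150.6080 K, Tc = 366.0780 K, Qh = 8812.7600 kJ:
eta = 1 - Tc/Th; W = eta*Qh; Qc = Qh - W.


eta = 1 - 366.0780/1150.6080 = 0.6818
W = 0.6818 * 8812.7600 = 6008.8880 kJ
Qc = 8812.7600 - 6008.8880 = 2803.8720 kJ

eta = 68.1840%, W = 6008.8880 kJ, Qc = 2803.8720 kJ


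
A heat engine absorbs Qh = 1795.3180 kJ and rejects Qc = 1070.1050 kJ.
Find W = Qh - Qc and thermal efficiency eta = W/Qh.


W = 1795.3180 - 1070.1050 = 725.2130 kJ
eta = 725.2130 / 1795.3180 = 0.4039 = 40.3947%

W = 725.2130 kJ, eta = 40.3947%


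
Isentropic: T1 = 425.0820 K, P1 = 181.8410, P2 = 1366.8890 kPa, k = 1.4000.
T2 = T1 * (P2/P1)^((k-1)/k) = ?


(k-1)/k = 0.2857
(P2/P1)^exp = 1.7795
T2 = 425.0820 * 1.7795 = 756.4327 K

756.4327 K


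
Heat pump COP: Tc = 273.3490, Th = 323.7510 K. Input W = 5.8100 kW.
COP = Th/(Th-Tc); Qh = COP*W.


COP = 323.7510 / 50.4020 = 6.4234
Qh = 6.4234 * 5.8100 = 37.3198 kW

COP = 6.4234, Qh = 37.3198 kW


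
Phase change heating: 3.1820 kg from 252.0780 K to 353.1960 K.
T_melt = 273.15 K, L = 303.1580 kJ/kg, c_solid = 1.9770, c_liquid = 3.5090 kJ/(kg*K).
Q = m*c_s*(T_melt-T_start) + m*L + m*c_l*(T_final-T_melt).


Q1 (sensible, solid) = 3.1820 * 1.9770 * 21.0720 = 132.5600 kJ
Q2 (latent) = 3.1820 * 303.1580 = 964.6488 kJ
Q3 (sensible, liquid) = 3.1820 * 3.5090 * 80.0460 = 893.7647 kJ
Q_total = 1990.9734 kJ

1990.9734 kJ


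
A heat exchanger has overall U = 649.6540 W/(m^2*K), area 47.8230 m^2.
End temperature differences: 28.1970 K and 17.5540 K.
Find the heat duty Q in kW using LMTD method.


LMTD = 22.4567 K
Q = 649.6540 * 47.8230 * 22.4567 = 697694.6020 W = 697.6946 kW

697.6946 kW


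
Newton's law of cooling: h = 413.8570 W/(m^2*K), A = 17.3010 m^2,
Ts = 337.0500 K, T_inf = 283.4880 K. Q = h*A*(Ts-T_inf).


dT = 53.5620 K
Q = 413.8570 * 17.3010 * 53.5620 = 383511.4164 W

383511.4164 W


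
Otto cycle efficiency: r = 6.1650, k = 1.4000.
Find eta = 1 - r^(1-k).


r^(k-1) = 2.0700
eta = 1 - 1/2.0700 = 0.5169 = 51.6911%

51.6911%


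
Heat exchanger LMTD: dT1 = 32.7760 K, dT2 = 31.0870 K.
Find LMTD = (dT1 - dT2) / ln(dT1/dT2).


dT1/dT2 = 1.0543
ln(dT1/dT2) = 0.0529
LMTD = 1.6890 / 0.0529 = 31.9241 K

31.9241 K


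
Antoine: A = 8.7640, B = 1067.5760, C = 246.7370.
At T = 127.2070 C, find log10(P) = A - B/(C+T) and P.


C+T = 373.9440
B/(C+T) = 2.8549
log10(P) = 8.7640 - 2.8549 = 5.9091
P = 10^5.9091 = 811131.4556 mmHg

811131.4556 mmHg


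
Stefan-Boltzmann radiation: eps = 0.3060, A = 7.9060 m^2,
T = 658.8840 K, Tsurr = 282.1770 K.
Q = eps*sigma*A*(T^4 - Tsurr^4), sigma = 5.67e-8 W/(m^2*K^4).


T^4 = 1.8847e+11
Tsurr^4 = 6.3400e+09
Q = 0.3060 * 5.67e-8 * 7.9060 * 1.8213e+11 = 24982.5217 W

24982.5217 W


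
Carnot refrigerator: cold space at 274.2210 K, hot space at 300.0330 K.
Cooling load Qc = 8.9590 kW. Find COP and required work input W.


COP = 274.2210 / 25.8120 = 10.6238
W = 8.9590 / 10.6238 = 0.8433 kW

COP = 10.6238, W = 0.8433 kW


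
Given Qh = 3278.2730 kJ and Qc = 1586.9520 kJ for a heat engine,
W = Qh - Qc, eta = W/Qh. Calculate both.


W = 3278.2730 - 1586.9520 = 1691.3210 kJ
eta = 1691.3210 / 3278.2730 = 0.5159 = 51.5918%

W = 1691.3210 kJ, eta = 51.5918%


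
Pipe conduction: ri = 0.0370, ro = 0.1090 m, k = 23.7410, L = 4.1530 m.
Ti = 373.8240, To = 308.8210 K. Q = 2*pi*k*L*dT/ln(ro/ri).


dT = 65.0030 K
ln(ro/ri) = 1.0804
Q = 2*pi*23.7410*4.1530*65.0030 / 1.0804 = 37271.5613 W

37271.5613 W


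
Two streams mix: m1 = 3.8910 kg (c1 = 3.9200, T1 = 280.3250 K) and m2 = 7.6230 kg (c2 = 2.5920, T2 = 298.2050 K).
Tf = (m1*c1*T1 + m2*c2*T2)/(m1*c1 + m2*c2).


num = 10167.8965
den = 35.0115
Tf = 290.4156 K

290.4156 K


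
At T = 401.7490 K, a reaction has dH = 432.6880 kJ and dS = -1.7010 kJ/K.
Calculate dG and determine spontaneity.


T*dS = 401.7490 * -1.7010 = -683.3750 kJ
dG = 432.6880 + 683.3750 = 1116.0630 kJ (non-spontaneous)

dG = 1116.0630 kJ, non-spontaneous


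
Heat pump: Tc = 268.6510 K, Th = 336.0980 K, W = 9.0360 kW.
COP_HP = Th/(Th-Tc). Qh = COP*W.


COP = 336.0980 / 67.4470 = 4.9831
Qh = 4.9831 * 9.0360 = 45.0277 kW

COP = 4.9831, Qh = 45.0277 kW


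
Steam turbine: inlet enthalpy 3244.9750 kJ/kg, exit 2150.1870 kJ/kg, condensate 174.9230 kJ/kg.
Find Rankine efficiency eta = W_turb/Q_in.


W = 1094.7880 kJ/kg
Q_in = 3070.0520 kJ/kg
eta = 0.3566 = 35.6602%

eta = 35.6602%


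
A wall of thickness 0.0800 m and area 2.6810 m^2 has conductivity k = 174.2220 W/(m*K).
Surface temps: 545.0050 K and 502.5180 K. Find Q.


dT = 42.4870 K
Q = 174.2220 * 2.6810 * 42.4870 / 0.0800 = 248065.2259 W

248065.2259 W


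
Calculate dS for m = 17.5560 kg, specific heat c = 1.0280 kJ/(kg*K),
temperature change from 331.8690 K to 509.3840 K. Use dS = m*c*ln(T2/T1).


T2/T1 = 1.5349
ln(T2/T1) = 0.4285
dS = 17.5560 * 1.0280 * 0.4285 = 7.7327 kJ/K

7.7327 kJ/K


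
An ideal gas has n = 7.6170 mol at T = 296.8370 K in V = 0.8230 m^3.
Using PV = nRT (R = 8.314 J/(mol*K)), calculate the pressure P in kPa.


P = nRT/V = 7.6170 * 8.314 * 296.8370 / 0.8230
= 18798.0158 / 0.8230 = 22840.8454 Pa = 22.8408 kPa

22.8408 kPa


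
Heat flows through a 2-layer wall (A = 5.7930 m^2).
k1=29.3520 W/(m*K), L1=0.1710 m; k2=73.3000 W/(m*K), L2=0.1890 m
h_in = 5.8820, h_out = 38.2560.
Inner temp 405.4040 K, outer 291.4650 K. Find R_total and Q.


R_conv_in = 1/(5.8820*5.7930) = 0.0293
R_1 = 0.1710/(29.3520*5.7930) = 0.0010
R_2 = 0.1890/(73.3000*5.7930) = 0.0004
R_conv_out = 1/(38.2560*5.7930) = 0.0045
R_total = 0.0353 K/W
Q = 113.9390 / 0.0353 = 3226.7668 W

R_total = 0.0353 K/W, Q = 3226.7668 W


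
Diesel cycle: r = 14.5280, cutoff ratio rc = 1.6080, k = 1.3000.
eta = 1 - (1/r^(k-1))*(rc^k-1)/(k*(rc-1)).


r^(k-1) = 2.2318
rc^k = 1.8543
eta = 0.5157 = 51.5734%

51.5734%


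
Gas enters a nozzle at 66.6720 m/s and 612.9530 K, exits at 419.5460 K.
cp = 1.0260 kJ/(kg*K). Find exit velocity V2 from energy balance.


dT = 193.4070 K
2*cp*1000*dT = 396871.1640
V1^2 = 4445.1556
V2 = sqrt(401316.3196) = 633.4953 m/s

633.4953 m/s


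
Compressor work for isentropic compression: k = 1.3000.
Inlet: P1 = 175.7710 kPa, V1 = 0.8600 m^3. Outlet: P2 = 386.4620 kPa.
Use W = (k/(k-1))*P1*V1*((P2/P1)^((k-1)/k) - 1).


(k-1)/k = 0.2308
(P2/P1)^exp = 1.1994
W = 4.3333 * 175.7710 * 0.8600 * (1.1994 - 1) = 130.6075 kJ

130.6075 kJ


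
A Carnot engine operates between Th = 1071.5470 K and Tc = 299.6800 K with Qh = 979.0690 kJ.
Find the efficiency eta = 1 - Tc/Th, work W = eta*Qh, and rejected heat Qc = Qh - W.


eta = 1 - 299.6800/1071.5470 = 0.7203
W = 0.7203 * 979.0690 = 705.2524 kJ
Qc = 979.0690 - 705.2524 = 273.8166 kJ

eta = 72.0330%, W = 705.2524 kJ, Qc = 273.8166 kJ


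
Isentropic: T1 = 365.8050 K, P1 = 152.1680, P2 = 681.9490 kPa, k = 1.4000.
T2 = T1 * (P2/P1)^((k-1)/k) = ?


(k-1)/k = 0.2857
(P2/P1)^exp = 1.5350
T2 = 365.8050 * 1.5350 = 561.5289 K

561.5289 K


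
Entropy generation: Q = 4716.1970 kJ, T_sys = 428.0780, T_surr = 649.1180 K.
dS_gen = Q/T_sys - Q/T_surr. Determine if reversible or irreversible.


dS_sys = 4716.1970/428.0780 = 11.0171 kJ/K
dS_surr = -4716.1970/649.1180 = -7.2655 kJ/K
dS_gen = 11.0171 - 7.2655 = 3.7516 kJ/K (irreversible)

dS_gen = 3.7516 kJ/K, irreversible


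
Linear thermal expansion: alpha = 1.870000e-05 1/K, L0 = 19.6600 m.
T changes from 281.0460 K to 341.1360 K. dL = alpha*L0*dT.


dT = 60.0900 K
dL = 1.870000e-05 * 19.6600 * 60.0900 = 0.022092 m
L_final = 19.682092 m

dL = 0.022092 m


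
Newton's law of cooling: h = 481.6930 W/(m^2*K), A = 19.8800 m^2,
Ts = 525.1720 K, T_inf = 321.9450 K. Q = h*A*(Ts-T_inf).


dT = 203.2270 K
Q = 481.6930 * 19.8800 * 203.2270 = 1946113.3034 W

1946113.3034 W


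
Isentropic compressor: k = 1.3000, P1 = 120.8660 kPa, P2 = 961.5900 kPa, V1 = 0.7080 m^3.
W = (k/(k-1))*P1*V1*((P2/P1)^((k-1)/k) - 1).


(k-1)/k = 0.2308
(P2/P1)^exp = 1.6138
W = 4.3333 * 120.8660 * 0.7080 * (1.6138 - 1) = 227.6086 kJ

227.6086 kJ


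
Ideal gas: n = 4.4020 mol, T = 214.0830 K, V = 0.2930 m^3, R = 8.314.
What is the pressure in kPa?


P = nRT/V = 4.4020 * 8.314 * 214.0830 / 0.2930
= 7835.0584 / 0.2930 = 26740.8138 Pa = 26.7408 kPa

26.7408 kPa


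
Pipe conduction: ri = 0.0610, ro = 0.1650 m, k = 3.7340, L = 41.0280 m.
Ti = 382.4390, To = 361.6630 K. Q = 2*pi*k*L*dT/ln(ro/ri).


dT = 20.7760 K
ln(ro/ri) = 0.9951
Q = 2*pi*3.7340*41.0280*20.7760 / 0.9951 = 20097.5043 W

20097.5043 W


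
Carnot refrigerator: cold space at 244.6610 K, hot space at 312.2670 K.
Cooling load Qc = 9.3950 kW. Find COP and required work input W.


COP = 244.6610 / 67.6060 = 3.6189
W = 9.3950 / 3.6189 = 2.5961 kW

COP = 3.6189, W = 2.5961 kW


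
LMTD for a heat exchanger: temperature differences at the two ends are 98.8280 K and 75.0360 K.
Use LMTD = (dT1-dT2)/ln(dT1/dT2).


dT1/dT2 = 1.3171
ln(dT1/dT2) = 0.2754
LMTD = 23.7920 / 0.2754 = 86.3866 K

86.3866 K


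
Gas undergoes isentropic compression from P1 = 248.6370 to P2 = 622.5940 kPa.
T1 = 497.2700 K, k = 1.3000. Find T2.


(k-1)/k = 0.2308
(P2/P1)^exp = 1.2359
T2 = 497.2700 * 1.2359 = 614.5906 K

614.5906 K


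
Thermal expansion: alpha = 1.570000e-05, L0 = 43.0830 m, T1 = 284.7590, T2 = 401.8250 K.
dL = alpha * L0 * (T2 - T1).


dT = 117.0660 K
dL = 1.570000e-05 * 43.0830 * 117.0660 = 0.079184 m
L_final = 43.162184 m

dL = 0.079184 m


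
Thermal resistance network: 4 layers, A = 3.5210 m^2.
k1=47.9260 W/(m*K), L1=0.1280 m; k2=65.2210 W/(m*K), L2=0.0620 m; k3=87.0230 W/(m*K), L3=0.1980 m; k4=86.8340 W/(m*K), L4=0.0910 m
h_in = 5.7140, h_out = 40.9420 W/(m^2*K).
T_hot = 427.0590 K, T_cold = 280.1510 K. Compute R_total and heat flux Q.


R_conv_in = 1/(5.7140*3.5210) = 0.0497
R_1 = 0.1280/(47.9260*3.5210) = 0.0008
R_2 = 0.0620/(65.2210*3.5210) = 0.0003
R_3 = 0.1980/(87.0230*3.5210) = 0.0006
R_4 = 0.0910/(86.8340*3.5210) = 0.0003
R_conv_out = 1/(40.9420*3.5210) = 0.0069
R_total = 0.0586 K/W
Q = 146.9080 / 0.0586 = 2506.3845 W

R_total = 0.0586 K/W, Q = 2506.3845 W


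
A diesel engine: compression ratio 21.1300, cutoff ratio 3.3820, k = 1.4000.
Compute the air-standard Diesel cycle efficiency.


r^(k-1) = 3.3881
rc^k = 5.5061
eta = 0.6012 = 60.1186%

60.1186%


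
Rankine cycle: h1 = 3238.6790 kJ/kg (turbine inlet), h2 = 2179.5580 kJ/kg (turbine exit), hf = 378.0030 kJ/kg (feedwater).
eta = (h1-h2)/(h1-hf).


W = 1059.1210 kJ/kg
Q_in = 2860.6760 kJ/kg
eta = 0.3702 = 37.0235%

eta = 37.0235%


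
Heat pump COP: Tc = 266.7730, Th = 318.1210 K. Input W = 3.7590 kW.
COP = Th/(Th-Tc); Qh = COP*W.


COP = 318.1210 / 51.3480 = 6.1954
Qh = 6.1954 * 3.7590 = 23.2885 kW

COP = 6.1954, Qh = 23.2885 kW


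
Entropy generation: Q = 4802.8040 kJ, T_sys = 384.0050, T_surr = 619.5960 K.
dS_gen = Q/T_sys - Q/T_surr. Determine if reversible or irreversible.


dS_sys = 4802.8040/384.0050 = 12.5071 kJ/K
dS_surr = -4802.8040/619.5960 = -7.7515 kJ/K
dS_gen = 12.5071 - 7.7515 = 4.7556 kJ/K (irreversible)

dS_gen = 4.7556 kJ/K, irreversible


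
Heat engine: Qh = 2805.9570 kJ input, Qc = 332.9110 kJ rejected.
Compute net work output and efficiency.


W = 2805.9570 - 332.9110 = 2473.0460 kJ
eta = 2473.0460 / 2805.9570 = 0.8814 = 88.1356%

W = 2473.0460 kJ, eta = 88.1356%


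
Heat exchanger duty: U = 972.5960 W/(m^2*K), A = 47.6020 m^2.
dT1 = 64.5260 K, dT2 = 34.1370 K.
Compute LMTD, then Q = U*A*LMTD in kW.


LMTD = 47.7299 K
Q = 972.5960 * 47.6020 * 47.7299 = 2209777.3248 W = 2209.7773 kW

2209.7773 kW


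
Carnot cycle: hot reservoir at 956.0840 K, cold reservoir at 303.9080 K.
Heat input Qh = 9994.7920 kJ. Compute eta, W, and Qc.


eta = 1 - 303.9080/956.0840 = 0.6821
W = 0.6821 * 9994.7920 = 6817.7728 kJ
Qc = 9994.7920 - 6817.7728 = 3177.0192 kJ

eta = 68.2133%, W = 6817.7728 kJ, Qc = 3177.0192 kJ


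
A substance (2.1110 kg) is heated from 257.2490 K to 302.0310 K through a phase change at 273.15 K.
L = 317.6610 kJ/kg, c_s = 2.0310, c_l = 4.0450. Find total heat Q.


Q1 (sensible, solid) = 2.1110 * 2.0310 * 15.9010 = 68.1746 kJ
Q2 (latent) = 2.1110 * 317.6610 = 670.5824 kJ
Q3 (sensible, liquid) = 2.1110 * 4.0450 * 28.8810 = 246.6147 kJ
Q_total = 985.3717 kJ

985.3717 kJ


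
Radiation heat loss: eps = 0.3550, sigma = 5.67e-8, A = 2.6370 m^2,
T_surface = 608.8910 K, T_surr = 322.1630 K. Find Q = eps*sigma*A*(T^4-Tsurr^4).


T^4 = 1.3745e+11
Tsurr^4 = 1.0772e+10
Q = 0.3550 * 5.67e-8 * 2.6370 * 1.2668e+11 = 6724.1412 W

6724.1412 W


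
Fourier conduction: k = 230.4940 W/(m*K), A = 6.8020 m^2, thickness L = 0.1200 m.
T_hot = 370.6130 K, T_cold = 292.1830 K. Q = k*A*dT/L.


dT = 78.4300 K
Q = 230.4940 * 6.8020 * 78.4300 / 0.1200 = 1024701.1445 W

1024701.1445 W


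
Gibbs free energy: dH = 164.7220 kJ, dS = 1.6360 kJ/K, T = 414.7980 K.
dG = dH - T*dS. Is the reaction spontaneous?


T*dS = 414.7980 * 1.6360 = 678.6095 kJ
dG = 164.7220 - 678.6095 = -513.8875 kJ (spontaneous)

dG = -513.8875 kJ, spontaneous


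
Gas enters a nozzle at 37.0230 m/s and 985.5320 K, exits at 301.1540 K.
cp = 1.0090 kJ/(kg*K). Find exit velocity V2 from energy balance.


dT = 684.3780 K
2*cp*1000*dT = 1381074.8040
V1^2 = 1370.7025
V2 = sqrt(1382445.5065) = 1175.7744 m/s

1175.7744 m/s


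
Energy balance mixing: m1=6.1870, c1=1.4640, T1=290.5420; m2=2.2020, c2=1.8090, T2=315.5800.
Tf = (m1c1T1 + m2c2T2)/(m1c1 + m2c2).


num = 3888.7491
den = 13.0412
Tf = 298.1898 K

298.1898 K


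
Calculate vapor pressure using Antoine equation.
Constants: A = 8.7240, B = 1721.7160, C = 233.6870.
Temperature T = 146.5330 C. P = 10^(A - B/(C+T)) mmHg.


C+T = 380.2200
B/(C+T) = 4.5282
log10(P) = 8.7240 - 4.5282 = 4.1958
P = 10^4.1958 = 15696.0371 mmHg

15696.0371 mmHg


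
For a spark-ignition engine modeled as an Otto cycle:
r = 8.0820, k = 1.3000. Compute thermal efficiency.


r^(k-1) = 1.8718
eta = 1 - 1/1.8718 = 0.4658 = 46.5750%

46.5750%


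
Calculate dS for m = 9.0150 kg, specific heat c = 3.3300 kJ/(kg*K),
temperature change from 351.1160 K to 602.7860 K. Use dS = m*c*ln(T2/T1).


T2/T1 = 1.7168
ln(T2/T1) = 0.5404
dS = 9.0150 * 3.3300 * 0.5404 = 16.2241 kJ/K

16.2241 kJ/K


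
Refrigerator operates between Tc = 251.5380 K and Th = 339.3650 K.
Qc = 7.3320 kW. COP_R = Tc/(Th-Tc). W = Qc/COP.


COP = 251.5380 / 87.8270 = 2.8640
W = 7.3320 / 2.8640 = 2.5600 kW

COP = 2.8640, W = 2.5600 kW


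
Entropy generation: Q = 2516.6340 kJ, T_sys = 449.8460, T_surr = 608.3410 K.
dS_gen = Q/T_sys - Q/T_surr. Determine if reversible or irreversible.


dS_sys = 2516.6340/449.8460 = 5.5944 kJ/K
dS_surr = -2516.6340/608.3410 = -4.1369 kJ/K
dS_gen = 5.5944 - 4.1369 = 1.4576 kJ/K (irreversible)

dS_gen = 1.4576 kJ/K, irreversible


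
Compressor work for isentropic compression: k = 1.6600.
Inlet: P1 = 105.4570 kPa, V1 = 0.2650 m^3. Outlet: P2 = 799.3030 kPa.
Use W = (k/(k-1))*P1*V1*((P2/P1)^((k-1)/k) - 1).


(k-1)/k = 0.3976
(P2/P1)^exp = 2.2374
W = 2.5152 * 105.4570 * 0.2650 * (2.2374 - 1) = 86.9720 kJ

86.9720 kJ


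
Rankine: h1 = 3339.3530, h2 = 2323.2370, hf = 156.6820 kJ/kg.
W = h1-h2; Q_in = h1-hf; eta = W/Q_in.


W = 1016.1160 kJ/kg
Q_in = 3182.6710 kJ/kg
eta = 0.3193 = 31.9265%

eta = 31.9265%


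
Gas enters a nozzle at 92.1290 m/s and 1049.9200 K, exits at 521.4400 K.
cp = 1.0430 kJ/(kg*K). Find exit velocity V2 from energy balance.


dT = 528.4800 K
2*cp*1000*dT = 1102409.2800
V1^2 = 8487.7526
V2 = sqrt(1110897.0326) = 1053.9910 m/s

1053.9910 m/s


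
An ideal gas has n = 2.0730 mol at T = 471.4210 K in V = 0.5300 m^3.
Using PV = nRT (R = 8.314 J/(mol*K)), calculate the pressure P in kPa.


P = nRT/V = 2.0730 * 8.314 * 471.4210 / 0.5300
= 8124.9042 / 0.5300 = 15330.0079 Pa = 15.3300 kPa

15.3300 kPa


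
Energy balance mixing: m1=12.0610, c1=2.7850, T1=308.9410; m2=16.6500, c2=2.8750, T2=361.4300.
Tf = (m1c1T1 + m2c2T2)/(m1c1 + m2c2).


num = 27678.4950
den = 81.4586
Tf = 339.7859 K

339.7859 K


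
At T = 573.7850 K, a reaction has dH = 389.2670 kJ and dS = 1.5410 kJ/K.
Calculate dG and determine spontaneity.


T*dS = 573.7850 * 1.5410 = 884.2027 kJ
dG = 389.2670 - 884.2027 = -494.9357 kJ (spontaneous)

dG = -494.9357 kJ, spontaneous


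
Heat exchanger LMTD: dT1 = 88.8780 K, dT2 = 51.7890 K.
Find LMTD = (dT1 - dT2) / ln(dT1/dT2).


dT1/dT2 = 1.7162
ln(dT1/dT2) = 0.5401
LMTD = 37.0890 / 0.5401 = 68.6723 K

68.6723 K


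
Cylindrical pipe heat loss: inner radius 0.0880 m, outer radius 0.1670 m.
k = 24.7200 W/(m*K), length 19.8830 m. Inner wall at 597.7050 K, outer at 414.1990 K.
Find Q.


dT = 183.5060 K
ln(ro/ri) = 0.6407
Q = 2*pi*24.7200*19.8830*183.5060 / 0.6407 = 884575.5715 W

884575.5715 W


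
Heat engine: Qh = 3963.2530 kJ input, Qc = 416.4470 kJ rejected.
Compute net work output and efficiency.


W = 3963.2530 - 416.4470 = 3546.8060 kJ
eta = 3546.8060 / 3963.2530 = 0.8949 = 89.4923%

W = 3546.8060 kJ, eta = 89.4923%


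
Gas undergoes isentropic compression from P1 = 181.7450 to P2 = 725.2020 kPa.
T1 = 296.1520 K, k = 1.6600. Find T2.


(k-1)/k = 0.3976
(P2/P1)^exp = 1.7336
T2 = 296.1520 * 1.7336 = 513.4109 K

513.4109 K


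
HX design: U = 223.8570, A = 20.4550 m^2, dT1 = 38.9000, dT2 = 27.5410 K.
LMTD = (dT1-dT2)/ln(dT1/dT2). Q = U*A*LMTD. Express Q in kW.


LMTD = 32.8943 K
Q = 223.8570 * 20.4550 * 32.8943 = 150622.7191 W = 150.6227 kW

150.6227 kW


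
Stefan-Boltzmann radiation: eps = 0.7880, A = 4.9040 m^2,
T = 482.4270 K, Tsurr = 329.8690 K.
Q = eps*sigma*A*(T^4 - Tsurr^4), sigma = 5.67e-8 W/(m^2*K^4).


T^4 = 5.4166e+10
Tsurr^4 = 1.1840e+10
Q = 0.7880 * 5.67e-8 * 4.9040 * 4.2326e+10 = 9273.9025 W

9273.9025 W
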